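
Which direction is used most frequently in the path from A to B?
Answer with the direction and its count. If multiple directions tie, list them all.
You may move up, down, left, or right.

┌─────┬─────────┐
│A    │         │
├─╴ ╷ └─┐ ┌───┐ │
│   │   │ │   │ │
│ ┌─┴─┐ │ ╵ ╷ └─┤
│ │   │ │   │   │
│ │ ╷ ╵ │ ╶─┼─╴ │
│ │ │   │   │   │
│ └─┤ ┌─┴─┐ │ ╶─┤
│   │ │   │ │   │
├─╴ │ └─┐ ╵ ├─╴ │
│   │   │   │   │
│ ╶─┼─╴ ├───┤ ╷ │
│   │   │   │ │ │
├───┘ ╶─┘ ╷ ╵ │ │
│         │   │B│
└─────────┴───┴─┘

Directions: right, right, down, right, down, down, left, down, down, right, down, left, down, right, right, up, right, down, right, up, up, right, down, down
Counts: {'right': 9, 'down': 10, 'left': 2, 'up': 3}
Most common: down (10 times)

Solution:

┌─────┬─────────┐
│A → ↓│         │
├─╴ ╷ └─┐ ┌───┐ │
│   │↳ ↓│ │   │ │
│ ┌─┴─┐ │ ╵ ╷ └─┤
│ │   │↓│   │   │
│ │ ╷ ╵ │ ╶─┼─╴ │
│ │ │↓ ↲│   │   │
│ └─┤ ┌─┴─┐ │ ╶─┤
│   │↓│   │ │   │
├─╴ │ └─┐ ╵ ├─╴ │
│   │↳ ↓│   │↱ ↓│
│ ╶─┼─╴ ├───┤ ╷ │
│   │↓ ↲│↱ ↓│↑│↓│
├───┘ ╶─┘ ╷ ╵ │ │
│    ↳ → ↑│↳ ↑│B│
└─────────┴───┴─┘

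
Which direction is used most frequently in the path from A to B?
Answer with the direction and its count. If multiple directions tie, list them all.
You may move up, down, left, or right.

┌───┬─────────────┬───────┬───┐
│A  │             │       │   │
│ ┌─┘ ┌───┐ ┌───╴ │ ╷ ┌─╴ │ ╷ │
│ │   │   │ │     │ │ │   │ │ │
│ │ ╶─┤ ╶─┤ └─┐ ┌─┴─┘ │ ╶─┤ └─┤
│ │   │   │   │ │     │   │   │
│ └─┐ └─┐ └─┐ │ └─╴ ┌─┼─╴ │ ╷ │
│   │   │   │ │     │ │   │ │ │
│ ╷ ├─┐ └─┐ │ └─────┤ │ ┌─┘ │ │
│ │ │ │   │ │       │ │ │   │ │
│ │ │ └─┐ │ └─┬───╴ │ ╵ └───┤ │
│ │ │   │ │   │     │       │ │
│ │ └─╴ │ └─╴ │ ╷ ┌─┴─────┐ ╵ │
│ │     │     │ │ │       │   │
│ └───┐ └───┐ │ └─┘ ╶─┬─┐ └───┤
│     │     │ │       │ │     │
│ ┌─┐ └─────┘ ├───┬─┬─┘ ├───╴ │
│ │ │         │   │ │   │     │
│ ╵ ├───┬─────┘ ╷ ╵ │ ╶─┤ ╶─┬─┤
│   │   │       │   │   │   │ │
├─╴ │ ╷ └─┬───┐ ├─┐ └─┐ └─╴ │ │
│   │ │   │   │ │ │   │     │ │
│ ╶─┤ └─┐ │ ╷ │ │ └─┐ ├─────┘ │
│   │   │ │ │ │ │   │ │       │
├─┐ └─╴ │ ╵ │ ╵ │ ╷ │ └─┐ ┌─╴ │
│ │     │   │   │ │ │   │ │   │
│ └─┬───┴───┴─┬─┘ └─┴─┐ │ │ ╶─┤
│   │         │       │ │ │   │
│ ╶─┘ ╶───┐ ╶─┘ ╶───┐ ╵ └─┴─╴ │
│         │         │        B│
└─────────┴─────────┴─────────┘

Directions: down, down, down, down, down, down, down, down, down, right, down, left, down, right, down, right, right, up, left, up, up, right, down, right, down, down, right, up, up, right, down, down, right, up, up, up, up, right, down, right, down, right, down, down, right, down, down, right, right, right
Counts: {'down': 23, 'right': 16, 'left': 2, 'up': 9}
Most common: down (23 times)

Solution:

┌───┬─────────────┬───────┬───┐
│A  │             │       │   │
│ ┌─┘ ┌───┐ ┌───╴ │ ╷ ┌─╴ │ ╷ │
│↓│   │   │ │     │ │ │   │ │ │
│ │ ╶─┤ ╶─┤ └─┐ ┌─┴─┘ │ ╶─┤ └─┤
│↓│   │   │   │ │     │   │   │
│ └─┐ └─┐ └─┐ │ └─╴ ┌─┼─╴ │ ╷ │
│↓  │   │   │ │     │ │   │ │ │
│ ╷ ├─┐ └─┐ │ └─────┤ │ ┌─┘ │ │
│↓│ │ │   │ │       │ │ │   │ │
│ │ │ └─┐ │ └─┬───╴ │ ╵ └───┤ │
│↓│ │   │ │   │     │       │ │
│ │ └─╴ │ └─╴ │ ╷ ┌─┴─────┐ ╵ │
│↓│     │     │ │ │       │   │
│ └───┐ └───┐ │ └─┘ ╶─┬─┐ └───┤
│↓    │     │ │       │ │     │
│ ┌─┐ └─────┘ ├───┬─┬─┘ ├───╴ │
│↓│ │         │↱ ↓│ │   │     │
│ ╵ ├───┬─────┘ ╷ ╵ │ ╶─┤ ╶─┬─┤
│↳ ↓│↱ ↓│      ↑│↳ ↓│   │   │ │
├─╴ │ ╷ └─┬───┐ ├─┐ └─┐ └─╴ │ │
│↓ ↲│↑│↳ ↓│↱ ↓│↑│ │↳ ↓│     │ │
│ ╶─┤ └─┐ │ ╷ │ │ └─┐ ├─────┘ │
│↳ ↓│↑ ↰│↓│↑│↓│↑│   │↓│       │
├─┐ └─╴ │ ╵ │ ╵ │ ╷ │ └─┐ ┌─╴ │
│ │↳ → ↑│↳ ↑│↳ ↑│ │ │↳ ↓│ │   │
│ └─┬───┴───┴─┬─┘ └─┴─┐ │ │ ╶─┤
│   │         │       │↓│ │   │
│ ╶─┘ ╶───┐ ╶─┘ ╶───┐ ╵ └─┴─╴ │
│         │         │  ↳ → → B│
└─────────┴─────────┴─────────┘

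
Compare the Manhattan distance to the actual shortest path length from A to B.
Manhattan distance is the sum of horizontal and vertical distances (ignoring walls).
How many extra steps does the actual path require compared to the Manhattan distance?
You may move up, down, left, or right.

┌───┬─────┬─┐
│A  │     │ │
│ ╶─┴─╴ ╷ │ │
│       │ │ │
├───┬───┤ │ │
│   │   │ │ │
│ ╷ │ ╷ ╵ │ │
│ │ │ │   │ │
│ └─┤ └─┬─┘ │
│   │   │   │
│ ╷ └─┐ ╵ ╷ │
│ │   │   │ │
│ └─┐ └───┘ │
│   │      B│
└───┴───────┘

Manhattan distance: |6 - 0| + |5 - 0| = 11
Actual path length: 21
Extra steps: 21 - 11 = 10

Solution:

┌───┬─────┬─┐
│A  │  ↱ ↓│ │
│ ╶─┴─╴ ╷ │ │
│↳ → → ↑│↓│ │
├───┬───┤ │ │
│   │↓ ↰│↓│ │
│ ╷ │ ╷ ╵ │ │
│ │ │↓│↑ ↲│ │
│ └─┤ └─┬─┘ │
│   │↳ ↓│↱ ↓│
│ ╷ └─┐ ╵ ╷ │
│ │   │↳ ↑│↓│
│ └─┐ └───┘ │
│   │      B│
└───┴───────┘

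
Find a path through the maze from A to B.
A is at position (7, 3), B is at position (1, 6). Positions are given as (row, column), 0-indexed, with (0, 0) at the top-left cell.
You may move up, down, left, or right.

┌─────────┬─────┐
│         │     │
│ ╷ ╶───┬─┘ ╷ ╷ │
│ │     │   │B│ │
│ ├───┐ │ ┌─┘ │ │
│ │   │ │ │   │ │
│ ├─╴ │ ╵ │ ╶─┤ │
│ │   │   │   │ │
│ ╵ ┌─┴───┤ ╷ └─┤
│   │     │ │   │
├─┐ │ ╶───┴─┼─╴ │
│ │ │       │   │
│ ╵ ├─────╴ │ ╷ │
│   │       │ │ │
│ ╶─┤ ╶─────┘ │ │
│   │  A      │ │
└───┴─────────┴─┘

Finding the shortest path from (7, 3) to (1, 6):
Path length: 13 steps
Directions: right → right → right → up → up → right → up → left → up → left → up → right → up

Solution:

┌─────────┬─────┐
│         │     │
│ ╷ ╶───┬─┘ ╷ ╷ │
│ │     │   │B│ │
│ ├───┐ │ ┌─┘ │ │
│ │   │ │ │↱ ↑│ │
│ ├─╴ │ ╵ │ ╶─┤ │
│ │   │   │↑ ↰│ │
│ ╵ ┌─┴───┤ ╷ └─┤
│   │     │ │↑ ↰│
├─┐ │ ╶───┴─┼─╴ │
│ │ │       │↱ ↑│
│ ╵ ├─────╴ │ ╷ │
│   │       │↑│ │
│ ╶─┤ ╶─────┘ │ │
│   │  A → → ↑│ │
└───┴─────────┴─┘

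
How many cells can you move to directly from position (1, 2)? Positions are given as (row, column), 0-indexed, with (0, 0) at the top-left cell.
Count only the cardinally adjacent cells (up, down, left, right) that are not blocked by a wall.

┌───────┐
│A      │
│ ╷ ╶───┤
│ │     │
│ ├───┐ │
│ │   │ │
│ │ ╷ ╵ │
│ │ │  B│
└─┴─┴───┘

Checking passable neighbors of (1, 2):
Neighbors: (1, 1), (1, 3)
Count: 2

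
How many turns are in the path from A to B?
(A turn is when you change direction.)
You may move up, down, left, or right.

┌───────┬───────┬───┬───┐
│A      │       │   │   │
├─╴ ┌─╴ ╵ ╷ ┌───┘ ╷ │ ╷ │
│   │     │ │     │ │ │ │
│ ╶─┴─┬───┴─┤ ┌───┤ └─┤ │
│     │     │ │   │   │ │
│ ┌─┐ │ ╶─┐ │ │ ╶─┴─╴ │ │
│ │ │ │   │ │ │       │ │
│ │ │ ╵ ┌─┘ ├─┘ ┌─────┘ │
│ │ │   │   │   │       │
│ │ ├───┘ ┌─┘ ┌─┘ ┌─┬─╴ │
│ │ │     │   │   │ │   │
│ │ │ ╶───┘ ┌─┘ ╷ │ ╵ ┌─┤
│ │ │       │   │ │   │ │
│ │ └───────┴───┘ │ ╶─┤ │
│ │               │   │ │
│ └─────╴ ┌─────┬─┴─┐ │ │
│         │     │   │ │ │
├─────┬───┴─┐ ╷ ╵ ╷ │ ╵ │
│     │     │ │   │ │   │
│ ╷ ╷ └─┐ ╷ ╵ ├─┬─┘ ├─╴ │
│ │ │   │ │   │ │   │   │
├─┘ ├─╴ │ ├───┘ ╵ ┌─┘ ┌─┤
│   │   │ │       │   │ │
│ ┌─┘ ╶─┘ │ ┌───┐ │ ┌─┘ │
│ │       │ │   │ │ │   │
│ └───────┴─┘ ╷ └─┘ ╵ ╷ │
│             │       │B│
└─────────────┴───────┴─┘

Directions: right, down, left, down, down, down, down, down, down, down, right, right, right, right, up, right, right, right, right, up, up, up, right, right, right, down, left, down, left, down, right, down, down, right, down, left, down, left, down, down, right, up, right, down
Number of turns: 25

Solution:

┌───────┬───────┬───┬───┐
│A ↓    │       │   │   │
├─╴ ┌─╴ ╵ ╷ ┌───┘ ╷ │ ╷ │
│↓ ↲│     │ │     │ │ │ │
│ ╶─┴─┬───┴─┤ ┌───┤ └─┤ │
│↓    │     │ │   │   │ │
│ ┌─┐ │ ╶─┐ │ │ ╶─┴─╴ │ │
│↓│ │ │   │ │ │       │ │
│ │ │ ╵ ┌─┘ ├─┘ ┌─────┘ │
│↓│ │   │   │   │↱ → → ↓│
│ │ ├───┘ ┌─┘ ┌─┘ ┌─┬─╴ │
│↓│ │     │   │  ↑│ │↓ ↲│
│ │ │ ╶───┘ ┌─┘ ╷ │ ╵ ┌─┤
│↓│ │       │   │↑│↓ ↲│ │
│ │ └───────┴───┘ │ ╶─┤ │
│↓│      ↱ → → → ↑│↳ ↓│ │
│ └─────╴ ┌─────┬─┴─┐ │ │
│↳ → → → ↑│     │   │↓│ │
├─────┬───┴─┐ ╷ ╵ ╷ │ ╵ │
│     │     │ │   │ │↳ ↓│
│ ╷ ╷ └─┐ ╷ ╵ ├─┬─┘ ├─╴ │
│ │ │   │ │   │ │   │↓ ↲│
├─┘ ├─╴ │ ├───┘ ╵ ┌─┘ ┌─┤
│   │   │ │       │↓ ↲│ │
│ ┌─┘ ╶─┘ │ ┌───┐ │ ┌─┘ │
│ │       │ │   │ │↓│↱ ↓│
│ └───────┴─┘ ╷ └─┘ ╵ ╷ │
│             │    ↳ ↑│B│
└─────────────┴───────┴─┘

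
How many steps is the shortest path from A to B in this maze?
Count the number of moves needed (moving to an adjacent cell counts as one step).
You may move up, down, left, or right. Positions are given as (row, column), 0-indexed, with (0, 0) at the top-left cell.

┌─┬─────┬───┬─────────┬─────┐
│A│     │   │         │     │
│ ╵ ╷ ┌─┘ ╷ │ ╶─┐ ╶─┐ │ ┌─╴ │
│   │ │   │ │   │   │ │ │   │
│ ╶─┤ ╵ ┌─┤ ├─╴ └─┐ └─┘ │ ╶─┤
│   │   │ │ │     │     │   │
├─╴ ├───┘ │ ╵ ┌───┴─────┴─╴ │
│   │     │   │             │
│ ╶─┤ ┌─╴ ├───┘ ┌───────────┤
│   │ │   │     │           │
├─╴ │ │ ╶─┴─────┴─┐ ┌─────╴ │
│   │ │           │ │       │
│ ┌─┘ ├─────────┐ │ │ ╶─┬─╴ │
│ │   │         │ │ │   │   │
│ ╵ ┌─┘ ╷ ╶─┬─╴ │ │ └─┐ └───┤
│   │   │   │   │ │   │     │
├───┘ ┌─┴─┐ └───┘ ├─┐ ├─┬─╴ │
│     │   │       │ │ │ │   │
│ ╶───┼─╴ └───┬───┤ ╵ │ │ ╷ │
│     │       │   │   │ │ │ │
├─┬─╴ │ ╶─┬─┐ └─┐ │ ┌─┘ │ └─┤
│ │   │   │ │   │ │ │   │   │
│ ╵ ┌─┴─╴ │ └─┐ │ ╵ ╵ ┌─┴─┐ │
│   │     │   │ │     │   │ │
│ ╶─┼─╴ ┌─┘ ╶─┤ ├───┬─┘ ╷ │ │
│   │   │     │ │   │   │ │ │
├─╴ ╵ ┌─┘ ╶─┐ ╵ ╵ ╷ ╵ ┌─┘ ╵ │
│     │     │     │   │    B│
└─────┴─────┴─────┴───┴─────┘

Using BFS to find shortest path:
Start: (0, 0), End: (13, 13)
Path found:
(0,0) → (1,0) → (2,0) → (2,1) → (3,1) → (3,0) → (4,0) → (4,1) → (5,1) → (5,0) → (6,0) → (7,0) → (7,1) → (6,1) → (6,2) → (5,2) → (4,2) → (3,2) → (3,3) → (3,4) → (4,4) → (4,3) → (5,3) → (5,4) → (5,5) → (5,6) → (5,7) → (5,8) → (6,8) → (7,8) → (8,8) → (8,7) → (8,6) → (8,5) → (7,5) → (7,4) → (6,4) → (6,3) → (7,3) → (7,2) → (8,2) → (8,1) → (8,0) → (9,0) → (9,1) → (9,2) → (10,2) → (10,1) → (11,1) → (11,0) → (12,0) → (12,1) → (13,1) → (13,2) → (12,2) → (12,3) → (11,3) → (11,4) → (10,4) → (10,3) → (9,3) → (9,4) → (9,5) → (9,6) → (10,6) → (10,7) → (11,7) → (12,7) → (13,7) → (13,8) → (12,8) → (12,9) → (13,9) → (13,10) → (12,10) → (12,11) → (11,11) → (11,12) → (12,12) → (13,12) → (13,13)
Number of steps: 80

Solution:

┌─┬─────┬───┬─────────┬─────┐
│A│     │   │         │     │
│ ╵ ╷ ┌─┘ ╷ │ ╶─┐ ╶─┐ │ ┌─╴ │
│↓  │ │   │ │   │   │ │ │   │
│ ╶─┤ ╵ ┌─┤ ├─╴ └─┐ └─┘ │ ╶─┤
│↳ ↓│   │ │ │     │     │   │
├─╴ ├───┘ │ ╵ ┌───┴─────┴─╴ │
│↓ ↲│↱ → ↓│   │             │
│ ╶─┤ ┌─╴ ├───┘ ┌───────────┤
│↳ ↓│↑│↓ ↲│     │           │
├─╴ │ │ ╶─┴─────┴─┐ ┌─────╴ │
│↓ ↲│↑│↳ → → → → ↓│ │       │
│ ┌─┘ ├─────────┐ │ │ ╶─┬─╴ │
│↓│↱ ↑│↓ ↰      │↓│ │   │   │
│ ╵ ┌─┘ ╷ ╶─┬─╴ │ │ └─┐ └───┤
│↳ ↑│↓ ↲│↑ ↰│   │↓│   │     │
├───┘ ┌─┴─┐ └───┘ ├─┐ ├─┬─╴ │
│↓ ← ↲│   │↑ ← ← ↲│ │ │ │   │
│ ╶───┼─╴ └───┬───┤ ╵ │ │ ╷ │
│↳ → ↓│↱ → → ↓│   │   │ │ │ │
├─┬─╴ │ ╶─┬─┐ └─┐ │ ┌─┘ │ └─┤
│ │↓ ↲│↑ ↰│ │↳ ↓│ │ │   │   │
│ ╵ ┌─┴─╴ │ └─┐ │ ╵ ╵ ┌─┴─┐ │
│↓ ↲│  ↱ ↑│   │↓│     │↱ ↓│ │
│ ╶─┼─╴ ┌─┘ ╶─┤ ├───┬─┘ ╷ │ │
│↳ ↓│↱ ↑│     │↓│↱ ↓│↱ ↑│↓│ │
├─╴ ╵ ┌─┘ ╶─┐ ╵ ╵ ╷ ╵ ┌─┘ ╵ │
│  ↳ ↑│     │  ↳ ↑│↳ ↑│  ↳ B│
└─────┴─────┴─────┴───┴─────┘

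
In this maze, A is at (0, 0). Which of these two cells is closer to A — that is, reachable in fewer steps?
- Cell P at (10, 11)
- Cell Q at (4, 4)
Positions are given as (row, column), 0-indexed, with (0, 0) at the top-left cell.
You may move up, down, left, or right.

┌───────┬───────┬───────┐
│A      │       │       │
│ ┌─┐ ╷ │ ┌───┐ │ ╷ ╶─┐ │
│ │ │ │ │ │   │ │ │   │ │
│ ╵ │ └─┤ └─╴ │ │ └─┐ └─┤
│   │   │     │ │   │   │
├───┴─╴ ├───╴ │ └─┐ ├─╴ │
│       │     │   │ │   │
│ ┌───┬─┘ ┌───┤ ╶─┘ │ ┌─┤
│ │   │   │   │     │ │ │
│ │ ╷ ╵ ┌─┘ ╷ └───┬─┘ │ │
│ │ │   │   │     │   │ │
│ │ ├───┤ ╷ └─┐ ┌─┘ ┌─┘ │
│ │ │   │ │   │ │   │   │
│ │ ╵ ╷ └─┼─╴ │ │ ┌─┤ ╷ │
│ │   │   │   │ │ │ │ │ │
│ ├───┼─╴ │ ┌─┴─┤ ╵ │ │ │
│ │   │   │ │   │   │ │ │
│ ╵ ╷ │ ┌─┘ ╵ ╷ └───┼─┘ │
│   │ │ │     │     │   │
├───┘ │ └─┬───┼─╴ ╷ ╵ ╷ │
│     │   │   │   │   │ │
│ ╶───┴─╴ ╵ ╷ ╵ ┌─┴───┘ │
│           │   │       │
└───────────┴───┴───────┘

Shortest path A → P at (10, 11): 41 steps
Shortest path A → Q at (4, 4): 46 steps

P is closer (41 steps vs 46 steps).

Path to P:

┌───────┬───────┬───────┐
│A → ↓  │       │       │
│ ┌─┐ ╷ │ ┌───┐ │ ╷ ╶─┐ │
│ │ │↓│ │ │   │ │ │   │ │
│ ╵ │ └─┤ └─╴ │ │ └─┐ └─┤
│   │↳ ↓│     │ │   │   │
├───┴─╴ ├───╴ │ └─┐ ├─╴ │
│↓ ← ← ↲│     │   │ │   │
│ ┌───┬─┘ ┌───┤ ╶─┘ │ ┌─┤
│↓│   │   │   │     │ │ │
│ │ ╷ ╵ ┌─┘ ╷ └───┬─┘ │ │
│↓│ │   │   │     │   │ │
│ │ ├───┤ ╷ └─┐ ┌─┘ ┌─┘ │
│↓│ │   │ │   │ │   │   │
│ │ ╵ ╷ └─┼─╴ │ │ ┌─┤ ╷ │
│↓│   │   │   │ │ │ │ │ │
│ ├───┼─╴ │ ┌─┴─┤ ╵ │ │ │
│↓│↱ ↓│   │ │   │   │ │ │
│ ╵ ╷ │ ┌─┘ ╵ ╷ └───┼─┘ │
│↳ ↑│↓│ │     │  ↱ ↓│↱ ↓│
├───┘ │ └─┬───┼─╴ ╷ ╵ ╷ │
│↓ ← ↲│   │↱ ↓│↱ ↑│↳ ↑│P│
│ ╶───┴─╴ ╵ ╷ ╵ ┌─┴───┘ │
│↳ → → → → ↑│↳ ↑│       │
└───────────┴───┴───────┘

Path to Q:

┌───────┬───────┬───────┐
│A → ↓  │       │       │
│ ┌─┐ ╷ │ ┌───┐ │ ╷ ╶─┐ │
│ │ │↓│ │ │   │ │ │   │ │
│ ╵ │ └─┤ └─╴ │ │ └─┐ └─┤
│   │↳ ↓│     │ │   │   │
├───┴─╴ ├───╴ │ └─┐ ├─╴ │
│↓ ← ← ↲│     │   │ │   │
│ ┌───┬─┘ ┌───┤ ╶─┘ │ ┌─┤
│↓│↱ ↓│↱ Q│   │     │ │ │
│ │ ╷ ╵ ┌─┘ ╷ └───┬─┘ │ │
│↓│↑│↳ ↑│   │     │   │ │
│ │ ├───┤ ╷ └─┐ ┌─┘ ┌─┘ │
│↓│↑│↓ ↰│ │   │ │   │   │
│ │ ╵ ╷ └─┼─╴ │ │ ┌─┤ ╷ │
│↓│↑ ↲│↑ ↰│   │ │ │ │ │ │
│ ├───┼─╴ │ ┌─┴─┤ ╵ │ │ │
│↓│↱ ↓│↱ ↑│ │   │   │ │ │
│ ╵ ╷ │ ┌─┘ ╵ ╷ └───┼─┘ │
│↳ ↑│↓│↑│     │     │   │
├───┘ │ └─┬───┼─╴ ╷ ╵ ╷ │
│↓ ← ↲│↑ ↰│   │   │   │ │
│ ╶───┴─╴ ╵ ╷ ╵ ┌─┴───┘ │
│↳ → → → ↑  │   │       │
└───────────┴───┴───────┘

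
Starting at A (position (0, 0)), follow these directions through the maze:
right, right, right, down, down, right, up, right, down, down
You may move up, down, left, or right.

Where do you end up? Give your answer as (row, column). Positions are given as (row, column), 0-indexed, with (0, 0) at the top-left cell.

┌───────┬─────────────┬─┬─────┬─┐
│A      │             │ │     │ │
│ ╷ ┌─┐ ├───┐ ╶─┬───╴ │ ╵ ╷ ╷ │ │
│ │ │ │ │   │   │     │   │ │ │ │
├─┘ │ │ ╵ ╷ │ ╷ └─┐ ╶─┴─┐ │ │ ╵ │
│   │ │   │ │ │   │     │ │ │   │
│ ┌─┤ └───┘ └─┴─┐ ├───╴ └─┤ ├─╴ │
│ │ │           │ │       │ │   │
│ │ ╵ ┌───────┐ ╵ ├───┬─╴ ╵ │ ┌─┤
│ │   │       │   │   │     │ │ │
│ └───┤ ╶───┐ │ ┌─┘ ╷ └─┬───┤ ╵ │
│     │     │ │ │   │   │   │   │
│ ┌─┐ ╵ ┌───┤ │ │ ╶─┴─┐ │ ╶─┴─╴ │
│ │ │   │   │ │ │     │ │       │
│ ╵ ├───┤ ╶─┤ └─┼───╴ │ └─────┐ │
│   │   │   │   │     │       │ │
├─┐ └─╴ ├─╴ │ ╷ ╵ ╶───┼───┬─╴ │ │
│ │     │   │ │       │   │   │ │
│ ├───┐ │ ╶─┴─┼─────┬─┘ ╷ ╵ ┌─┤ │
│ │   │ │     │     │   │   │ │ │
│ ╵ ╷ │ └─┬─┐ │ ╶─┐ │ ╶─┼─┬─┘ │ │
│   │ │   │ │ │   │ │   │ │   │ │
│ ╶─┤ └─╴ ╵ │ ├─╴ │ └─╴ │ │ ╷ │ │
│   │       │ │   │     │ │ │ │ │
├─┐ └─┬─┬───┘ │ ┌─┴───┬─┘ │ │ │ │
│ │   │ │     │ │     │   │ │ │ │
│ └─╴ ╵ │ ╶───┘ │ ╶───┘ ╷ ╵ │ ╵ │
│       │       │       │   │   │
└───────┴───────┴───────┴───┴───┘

Following directions step by step:
Start: (0, 0)
  right: (0, 0) → (0, 1)
  right: (0, 1) → (0, 2)
  right: (0, 2) → (0, 3)
  down: (0, 3) → (1, 3)
  down: (1, 3) → (2, 3)
  right: (2, 3) → (2, 4)
  up: (2, 4) → (1, 4)
  right: (1, 4) → (1, 5)
  down: (1, 5) → (2, 5)
  down: (2, 5) → (3, 5)
Final position: (3, 5)

Path taken:

┌───────┬─────────────┬─┬─────┬─┐
│A → → ↓│             │ │     │ │
│ ╷ ┌─┐ ├───┐ ╶─┬───╴ │ ╵ ╷ ╷ │ │
│ │ │ │↓│↱ ↓│   │     │   │ │ │ │
├─┘ │ │ ╵ ╷ │ ╷ └─┐ ╶─┴─┐ │ │ ╵ │
│   │ │↳ ↑│↓│ │   │     │ │ │   │
│ ┌─┤ └───┘ └─┴─┐ ├───╴ └─┤ ├─╴ │
│ │ │      B    │ │       │ │   │
│ │ ╵ ┌───────┐ ╵ ├───┬─╴ ╵ │ ┌─┤
│ │   │       │   │   │     │ │ │
│ └───┤ ╶───┐ │ ┌─┘ ╷ └─┬───┤ ╵ │
│     │     │ │ │   │   │   │   │
│ ┌─┐ ╵ ┌───┤ │ │ ╶─┴─┐ │ ╶─┴─╴ │
│ │ │   │   │ │ │     │ │       │
│ ╵ ├───┤ ╶─┤ └─┼───╴ │ └─────┐ │
│   │   │   │   │     │       │ │
├─┐ └─╴ ├─╴ │ ╷ ╵ ╶───┼───┬─╴ │ │
│ │     │   │ │       │   │   │ │
│ ├───┐ │ ╶─┴─┼─────┬─┘ ╷ ╵ ┌─┤ │
│ │   │ │     │     │   │   │ │ │
│ ╵ ╷ │ └─┬─┐ │ ╶─┐ │ ╶─┼─┬─┘ │ │
│   │ │   │ │ │   │ │   │ │   │ │
│ ╶─┤ └─╴ ╵ │ ├─╴ │ └─╴ │ │ ╷ │ │
│   │       │ │   │     │ │ │ │ │
├─┐ └─┬─┬───┘ │ ┌─┴───┬─┘ │ │ │ │
│ │   │ │     │ │     │   │ │ │ │
│ └─╴ ╵ │ ╶───┘ │ ╶───┘ ╷ ╵ │ ╵ │
│       │       │       │   │   │
└───────┴───────┴───────┴───┴───┘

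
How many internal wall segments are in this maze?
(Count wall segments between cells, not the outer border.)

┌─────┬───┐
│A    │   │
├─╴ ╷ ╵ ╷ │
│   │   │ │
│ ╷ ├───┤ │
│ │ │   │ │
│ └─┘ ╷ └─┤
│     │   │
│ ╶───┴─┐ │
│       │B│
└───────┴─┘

Counting internal wall segments:
Total internal walls: 16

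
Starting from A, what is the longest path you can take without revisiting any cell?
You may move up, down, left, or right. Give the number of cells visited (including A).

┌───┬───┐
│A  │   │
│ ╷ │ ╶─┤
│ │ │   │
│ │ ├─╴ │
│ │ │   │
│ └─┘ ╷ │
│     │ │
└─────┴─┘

Finding longest simple path using DFS:
Start: (0, 0)
Longest path visits 12 cells
Path: A → down → down → down → right → right → up → right → up → left → up → right

Solution:

┌───┬───┐
│A  │↱ B│
│ ╷ │ ╶─┤
│↓│ │↑ ↰│
│ │ ├─╴ │
│↓│ │↱ ↑│
│ └─┘ ╷ │
│↳ → ↑│ │
└─────┴─┘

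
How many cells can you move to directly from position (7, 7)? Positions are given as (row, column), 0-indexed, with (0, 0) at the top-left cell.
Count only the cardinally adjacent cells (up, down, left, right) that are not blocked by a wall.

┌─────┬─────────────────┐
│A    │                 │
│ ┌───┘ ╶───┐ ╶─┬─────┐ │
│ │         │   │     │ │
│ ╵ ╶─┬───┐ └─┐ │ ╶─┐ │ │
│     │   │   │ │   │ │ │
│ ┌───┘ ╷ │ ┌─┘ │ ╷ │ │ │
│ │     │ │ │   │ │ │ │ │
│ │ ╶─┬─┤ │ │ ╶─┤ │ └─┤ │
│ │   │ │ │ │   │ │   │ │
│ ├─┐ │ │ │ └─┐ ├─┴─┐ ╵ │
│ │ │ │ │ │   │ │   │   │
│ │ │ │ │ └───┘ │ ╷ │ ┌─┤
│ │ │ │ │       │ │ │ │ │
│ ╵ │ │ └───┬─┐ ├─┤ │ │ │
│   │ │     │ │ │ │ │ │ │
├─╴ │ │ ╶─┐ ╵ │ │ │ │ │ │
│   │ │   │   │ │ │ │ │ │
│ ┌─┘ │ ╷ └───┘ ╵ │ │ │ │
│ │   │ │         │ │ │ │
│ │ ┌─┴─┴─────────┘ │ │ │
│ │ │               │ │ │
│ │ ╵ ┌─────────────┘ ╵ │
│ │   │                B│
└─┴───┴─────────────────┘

Checking passable neighbors of (7, 7):
Neighbors: (6, 7), (8, 7)
Count: 2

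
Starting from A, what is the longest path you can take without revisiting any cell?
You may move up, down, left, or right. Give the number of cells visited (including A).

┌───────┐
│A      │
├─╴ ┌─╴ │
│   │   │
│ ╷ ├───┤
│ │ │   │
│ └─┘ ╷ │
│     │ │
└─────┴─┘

Finding longest simple path using DFS:
Start: (0, 0)
Longest path visits 11 cells
Path: A → right → down → left → down → down → right → right → up → right → down

Solution:

┌───────┐
│A ↓    │
├─╴ ┌─╴ │
│↓ ↲│   │
│ ╷ ├───┤
│↓│ │↱ ↓│
│ └─┘ ╷ │
│↳ → ↑│B│
└─────┴─┘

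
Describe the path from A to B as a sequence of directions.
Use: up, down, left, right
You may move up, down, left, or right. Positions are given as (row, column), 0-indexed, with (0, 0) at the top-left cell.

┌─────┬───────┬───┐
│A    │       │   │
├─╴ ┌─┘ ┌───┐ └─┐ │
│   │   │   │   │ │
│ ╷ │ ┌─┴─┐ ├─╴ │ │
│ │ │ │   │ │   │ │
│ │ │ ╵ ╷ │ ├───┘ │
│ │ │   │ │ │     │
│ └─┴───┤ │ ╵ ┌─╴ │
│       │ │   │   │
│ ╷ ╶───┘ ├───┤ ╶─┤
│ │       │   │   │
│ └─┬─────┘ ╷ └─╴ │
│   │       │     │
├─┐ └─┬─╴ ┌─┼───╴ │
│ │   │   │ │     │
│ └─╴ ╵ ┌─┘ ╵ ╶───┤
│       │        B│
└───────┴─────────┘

Finding the path and converting it to directions:
Path through cells: (0,0) → (0,1) → (1,1) → (1,0) → (2,0) → (3,0) → (4,0) → (5,0) → (6,0) → (6,1) → (7,1) → (7,2) → (8,2) → (8,3) → (7,3) → (7,4) → (6,4) → (6,5) → (5,5) → (5,6) → (6,6) → (6,7) → (6,8) → (7,8) → (7,7) → (7,6) → (8,6) → (8,7) → (8,8)
Directions: right, down, left, down, down, down, down, down, right, down, right, down, right, up, right, up, right, up, right, down, right, right, down, left, left, down, right, right

Solution:

┌─────┬───────┬───┐
│A ↓  │       │   │
├─╴ ┌─┘ ┌───┐ └─┐ │
│↓ ↲│   │   │   │ │
│ ╷ │ ┌─┴─┐ ├─╴ │ │
│↓│ │ │   │ │   │ │
│ │ │ ╵ ╷ │ ├───┘ │
│↓│ │   │ │ │     │
│ └─┴───┤ │ ╵ ┌─╴ │
│↓      │ │   │   │
│ ╷ ╶───┘ ├───┤ ╶─┤
│↓│       │↱ ↓│   │
│ └─┬─────┘ ╷ └─╴ │
│↳ ↓│    ↱ ↑│↳ → ↓│
├─┐ └─┬─╴ ┌─┼───╴ │
│ │↳ ↓│↱ ↑│ │↓ ← ↲│
│ └─╴ ╵ ┌─┘ ╵ ╶───┤
│    ↳ ↑│    ↳ → B│
└───────┴─────────┘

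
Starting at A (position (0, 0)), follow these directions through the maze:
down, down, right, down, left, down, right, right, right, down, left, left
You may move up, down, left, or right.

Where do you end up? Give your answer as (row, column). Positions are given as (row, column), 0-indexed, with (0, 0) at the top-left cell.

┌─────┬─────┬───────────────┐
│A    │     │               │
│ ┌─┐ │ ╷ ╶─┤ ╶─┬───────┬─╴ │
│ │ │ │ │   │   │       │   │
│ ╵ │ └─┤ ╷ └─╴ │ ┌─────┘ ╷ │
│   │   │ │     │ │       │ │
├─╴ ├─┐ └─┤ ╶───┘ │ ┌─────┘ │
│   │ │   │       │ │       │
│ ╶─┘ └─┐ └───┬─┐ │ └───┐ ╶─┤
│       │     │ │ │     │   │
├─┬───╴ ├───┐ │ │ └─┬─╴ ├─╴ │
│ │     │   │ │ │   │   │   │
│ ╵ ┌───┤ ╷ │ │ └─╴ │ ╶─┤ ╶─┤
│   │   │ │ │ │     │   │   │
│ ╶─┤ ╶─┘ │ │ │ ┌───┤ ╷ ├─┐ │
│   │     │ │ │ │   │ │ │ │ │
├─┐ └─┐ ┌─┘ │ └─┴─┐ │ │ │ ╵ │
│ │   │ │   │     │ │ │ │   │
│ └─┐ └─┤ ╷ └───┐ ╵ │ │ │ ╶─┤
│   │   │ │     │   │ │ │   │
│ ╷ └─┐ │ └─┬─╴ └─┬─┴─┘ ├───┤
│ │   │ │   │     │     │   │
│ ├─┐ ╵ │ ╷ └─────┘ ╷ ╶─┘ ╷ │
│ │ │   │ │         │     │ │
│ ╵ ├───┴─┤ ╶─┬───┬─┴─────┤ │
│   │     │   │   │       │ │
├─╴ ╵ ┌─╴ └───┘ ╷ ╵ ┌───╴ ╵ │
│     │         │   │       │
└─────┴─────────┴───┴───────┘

Following directions step by step:
Start: (0, 0)
  down: (0, 0) → (1, 0)
  down: (1, 0) → (2, 0)
  right: (2, 0) → (2, 1)
  down: (2, 1) → (3, 1)
  left: (3, 1) → (3, 0)
  down: (3, 0) → (4, 0)
  right: (4, 0) → (4, 1)
  right: (4, 1) → (4, 2)
  right: (4, 2) → (4, 3)
  down: (4, 3) → (5, 3)
  left: (5, 3) → (5, 2)
  left: (5, 2) → (5, 1)
Final position: (5, 1)

Path taken:

┌─────┬─────┬───────────────┐
│A    │     │               │
│ ┌─┐ │ ╷ ╶─┤ ╶─┬───────┬─╴ │
│↓│ │ │ │   │   │       │   │
│ ╵ │ └─┤ ╷ └─╴ │ ┌─────┘ ╷ │
│↳ ↓│   │ │     │ │       │ │
├─╴ ├─┐ └─┤ ╶───┘ │ ┌─────┘ │
│↓ ↲│ │   │       │ │       │
│ ╶─┘ └─┐ └───┬─┐ │ └───┐ ╶─┤
│↳ → → ↓│     │ │ │     │   │
├─┬───╴ ├───┐ │ │ └─┬─╴ ├─╴ │
│ │B ← ↲│   │ │ │   │   │   │
│ ╵ ┌───┤ ╷ │ │ └─╴ │ ╶─┤ ╶─┤
│   │   │ │ │ │     │   │   │
│ ╶─┤ ╶─┘ │ │ │ ┌───┤ ╷ ├─┐ │
│   │     │ │ │ │   │ │ │ │ │
├─┐ └─┐ ┌─┘ │ └─┴─┐ │ │ │ ╵ │
│ │   │ │   │     │ │ │ │   │
│ └─┐ └─┤ ╷ └───┐ ╵ │ │ │ ╶─┤
│   │   │ │     │   │ │ │   │
│ ╷ └─┐ │ └─┬─╴ └─┬─┴─┘ ├───┤
│ │   │ │   │     │     │   │
│ ├─┐ ╵ │ ╷ └─────┘ ╷ ╶─┘ ╷ │
│ │ │   │ │         │     │ │
│ ╵ ├───┴─┤ ╶─┬───┬─┴─────┤ │
│   │     │   │   │       │ │
├─╴ ╵ ┌─╴ └───┘ ╷ ╵ ┌───╴ ╵ │
│     │         │   │       │
└─────┴─────────┴───┴───────┘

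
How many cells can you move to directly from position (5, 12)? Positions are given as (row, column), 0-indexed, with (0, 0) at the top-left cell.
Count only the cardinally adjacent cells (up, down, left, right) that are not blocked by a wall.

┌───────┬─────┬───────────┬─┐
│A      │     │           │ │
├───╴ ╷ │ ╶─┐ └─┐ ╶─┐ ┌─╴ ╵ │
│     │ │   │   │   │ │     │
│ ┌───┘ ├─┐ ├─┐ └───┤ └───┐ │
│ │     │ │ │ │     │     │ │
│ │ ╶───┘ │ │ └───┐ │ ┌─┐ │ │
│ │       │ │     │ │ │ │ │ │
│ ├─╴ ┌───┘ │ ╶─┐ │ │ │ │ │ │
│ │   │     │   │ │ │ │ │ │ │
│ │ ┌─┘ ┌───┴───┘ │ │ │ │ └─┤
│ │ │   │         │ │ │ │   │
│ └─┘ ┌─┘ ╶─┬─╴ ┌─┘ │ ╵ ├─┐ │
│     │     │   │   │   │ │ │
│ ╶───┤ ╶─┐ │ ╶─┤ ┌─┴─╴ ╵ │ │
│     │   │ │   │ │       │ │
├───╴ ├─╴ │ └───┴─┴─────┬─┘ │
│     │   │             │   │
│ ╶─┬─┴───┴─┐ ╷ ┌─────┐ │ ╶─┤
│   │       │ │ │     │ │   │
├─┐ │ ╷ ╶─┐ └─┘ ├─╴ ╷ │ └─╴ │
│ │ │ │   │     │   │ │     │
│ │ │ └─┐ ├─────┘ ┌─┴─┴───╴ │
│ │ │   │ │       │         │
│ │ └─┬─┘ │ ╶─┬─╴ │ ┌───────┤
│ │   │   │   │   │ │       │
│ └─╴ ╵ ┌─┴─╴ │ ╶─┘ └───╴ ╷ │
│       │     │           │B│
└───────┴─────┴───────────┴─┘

Checking passable neighbors of (5, 12):
Neighbors: (4, 12), (5, 13)
Count: 2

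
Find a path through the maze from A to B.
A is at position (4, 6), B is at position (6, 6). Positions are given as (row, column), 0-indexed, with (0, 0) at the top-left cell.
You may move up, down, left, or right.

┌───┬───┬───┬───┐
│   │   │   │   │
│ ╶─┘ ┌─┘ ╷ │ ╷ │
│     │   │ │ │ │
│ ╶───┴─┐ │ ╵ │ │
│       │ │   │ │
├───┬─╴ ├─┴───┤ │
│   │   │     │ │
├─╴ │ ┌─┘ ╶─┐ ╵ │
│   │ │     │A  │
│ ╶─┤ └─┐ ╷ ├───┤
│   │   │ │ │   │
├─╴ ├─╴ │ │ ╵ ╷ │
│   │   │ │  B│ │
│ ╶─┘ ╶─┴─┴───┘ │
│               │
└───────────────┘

Finding the shortest path from (4, 6) to (6, 6):
Path length: 8 steps
Directions: up → left → left → down → right → down → down → right

Solution:

┌───┬───┬───┬───┐
│   │   │   │   │
│ ╶─┘ ┌─┘ ╷ │ ╷ │
│     │   │ │ │ │
│ ╶───┴─┐ │ ╵ │ │
│       │ │   │ │
├───┬─╴ ├─┴───┤ │
│   │   │↓ ← ↰│ │
├─╴ │ ┌─┘ ╶─┐ ╵ │
│   │ │  ↳ ↓│A  │
│ ╶─┤ └─┐ ╷ ├───┤
│   │   │ │↓│   │
├─╴ ├─╴ │ │ ╵ ╷ │
│   │   │ │↳ B│ │
│ ╶─┘ ╶─┴─┴───┘ │
│               │
└───────────────┘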